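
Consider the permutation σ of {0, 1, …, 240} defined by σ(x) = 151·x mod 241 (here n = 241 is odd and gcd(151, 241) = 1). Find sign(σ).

+1

Start at x=154: 154 → 118 → 225 → 235 → 58 → 82 → 91 → … (one orbit).
5 cycles of lengths [60, 60, 60, 60, 1].
241 − 5 = 236 transpositions; sign(π) = (−1)^236 = +1.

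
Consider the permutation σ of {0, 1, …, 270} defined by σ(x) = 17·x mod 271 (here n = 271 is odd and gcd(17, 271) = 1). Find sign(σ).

Trace 103: π^k(103) = [103, 125, 228, 82, 39, 121, 160] for k=0..6.
Decompose π into cycles: lengths [135, 135, 1] (3 cycles, including the fixed point 0).
3 cycles on 271: each ℓ→(−1)^(ℓ−1), product (−1)^268 = +1.
Zolotarev: (17|271) = +1, matching the cycle-count sign.

+1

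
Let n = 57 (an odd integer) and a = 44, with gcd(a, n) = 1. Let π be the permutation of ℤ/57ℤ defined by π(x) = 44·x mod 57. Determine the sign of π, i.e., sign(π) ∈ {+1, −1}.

Orbit of 4 under x↦44x: [4, 5, 49, 47, 16, 20, 25]… (length divides ord_57(44)).
Cycle lengths of π_44 on ℤ/57ℤ: [18, 18, 9, 9, 2, 1]; 6 cycles in total.
Σ(ℓ_i−1) = 57−6 = 51; sign = (−1)^51 = -1.
Zolotarev: (44|57) = -1, matching the cycle-count sign.

-1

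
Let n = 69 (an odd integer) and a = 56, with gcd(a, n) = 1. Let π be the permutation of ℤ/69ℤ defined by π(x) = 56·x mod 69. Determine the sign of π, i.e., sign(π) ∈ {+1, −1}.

+1

Start at x=16: 16 → 68 → 13 → 38 → 58 → 5 → 4 → … (one orbit).
Cycle lengths of π_56 on ℤ/69ℤ: [22, 22, 22, 2, 1]; 5 cycles in total.
sign(π) = (−1)^{n − #cycles} = (−1)^{69−5} = (−1)^64 = +1.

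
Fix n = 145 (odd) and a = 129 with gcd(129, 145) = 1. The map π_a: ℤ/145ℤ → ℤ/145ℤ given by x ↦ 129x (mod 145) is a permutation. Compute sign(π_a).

Orbit of 4 under x↦129x: [4, 81, 9, 1, 129, 111, 109]… (length divides ord_145(129)).
The orbit structure of x ↦ 129x mod 145: 13 orbits of sizes [14, 14, 14, 14, 14, 14, 14, 14, 14, 14, 2, 2, 1].
145 − 13 = 132 transpositions; sign(π) = (−1)^132 = +1.
The Jacobi symbol (129|145) = +1 (Zolotarev) agrees.

+1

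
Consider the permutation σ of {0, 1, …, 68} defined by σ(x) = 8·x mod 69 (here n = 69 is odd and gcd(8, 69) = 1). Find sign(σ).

-1

Start at x=31: 31 → 41 → 52 → 2 → 16 → 59 → 58 → … (one orbit).
Decompose π into cycles: lengths [22, 22, 11, 11, 2, 1] (6 cycles, including the fixed point 0).
With 6 cycles on 69 points, sign = (−1)^{69−6} = -1.
Via Zolotarev, sign(π_{8}) = (8|69) = -1.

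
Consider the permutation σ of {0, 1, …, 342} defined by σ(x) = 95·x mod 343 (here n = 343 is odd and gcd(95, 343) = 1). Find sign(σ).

+1

Trace 270: π^k(270) = [270, 268, 78, 207, 114, 197, 193] for k=0..6.
Cycle type of π: 147×2 + 21×2 + 3×2 + 1; total 7 cycles.
With 7 cycles on 343 points, sign = (−1)^{343−7} = +1.
Check: (95/343) = +1 by Zolotarev.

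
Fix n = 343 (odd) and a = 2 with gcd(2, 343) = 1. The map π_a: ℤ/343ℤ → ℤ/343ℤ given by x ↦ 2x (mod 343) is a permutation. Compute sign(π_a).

+1

Orbit of 88 under x↦2x: [88, 176, 9, 18, 36, 72, 144]… (length divides ord_343(2)).
π_2 has 7 disjoint cycles with lengths [147, 147, 21, 21, 3, 3, 1] on {0,…,342}.
Σ(ℓ_i−1) = 343−7 = 336; sign = (−1)^336 = +1.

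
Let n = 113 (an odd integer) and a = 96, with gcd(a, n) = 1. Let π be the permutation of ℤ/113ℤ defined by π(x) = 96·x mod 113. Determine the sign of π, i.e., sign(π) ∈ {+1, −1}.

-1

Start at x=30: 30 → 55 → 82 → 75 → 81 → 92 → 18 → … (one orbit).
π_96 has 2 disjoint cycles with lengths [112, 1] on {0,…,112}.
With 2 cycles on 113 points, sign = (−1)^{113−2} = -1.
Check: (96/113) = -1 by Zolotarev.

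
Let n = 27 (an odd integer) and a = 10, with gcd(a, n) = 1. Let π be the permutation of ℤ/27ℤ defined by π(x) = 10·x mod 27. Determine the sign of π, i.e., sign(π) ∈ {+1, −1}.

Orbit of 10 under x↦10x: [10, 19, 1]… (length divides ord_27(10)).
The orbit structure of x ↦ 10x mod 27: 15 orbits of sizes [3, 3, 3, 3, 3, 3, 1, 1, 1, 1, 1, 1, 1, 1, 1].
sign(π) = (−1)^{n − #cycles} = (−1)^{27−15} = (−1)^12 = +1.
Zolotarev: (10|27) = +1, matching the cycle-count sign.

+1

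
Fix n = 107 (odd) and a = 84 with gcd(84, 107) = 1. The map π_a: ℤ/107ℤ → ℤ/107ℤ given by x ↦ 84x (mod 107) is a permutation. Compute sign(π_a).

-1

Start at x=73: 73 → 33 → 97 → 16 → 60 → 11 → 68 → … (one orbit).
Cycle type of π: 106 + 1; total 2 cycles.
Σ(ℓ_i−1) = 107−2 = 105; sign = (−1)^105 = -1.
(84|107)_J = -1 (Zolotarev's lemma cross-check).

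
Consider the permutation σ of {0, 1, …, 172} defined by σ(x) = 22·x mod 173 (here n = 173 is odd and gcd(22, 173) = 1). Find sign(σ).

+1

Trace 106: π^k(106) = [106, 83, 96, 36, 100, 124, 133] for k=0..6.
π_22 has 5 disjoint cycles with lengths [43, 43, 43, 43, 1] on {0,…,172}.
Σ(ℓ_i−1) = 173−5 = 168; sign = (−1)^168 = +1.
Via Zolotarev, sign(π_{22}) = (22|173) = +1.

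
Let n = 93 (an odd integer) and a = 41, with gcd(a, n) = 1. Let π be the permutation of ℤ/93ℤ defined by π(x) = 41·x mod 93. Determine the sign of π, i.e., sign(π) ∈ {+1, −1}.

-1

Start at x=67: 67 → 50 → 4 → 71 → 28 → 32 → 10 → … (one orbit).
Decompose π into cycles: lengths [30, 30, 15, 15, 2, 1] (6 cycles, including the fixed point 0).
sign(π) = (−1)^{n − #cycles} = (−1)^{93−6} = (−1)^87 = -1.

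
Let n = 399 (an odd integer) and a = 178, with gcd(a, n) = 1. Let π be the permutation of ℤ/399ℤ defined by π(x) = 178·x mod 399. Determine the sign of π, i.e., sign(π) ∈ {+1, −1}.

Trace 235: π^k(235) = [235, 334, 1, 178, 163, 286] for k=0..5.
Cycle type of π: 6×57 + 3×18 + 1×3; total 78 cycles.
Σ(ℓ_i−1) = 399−78 = 321; sign = (−1)^321 = -1.
(178|399)_J = -1 (Zolotarev's lemma cross-check).

-1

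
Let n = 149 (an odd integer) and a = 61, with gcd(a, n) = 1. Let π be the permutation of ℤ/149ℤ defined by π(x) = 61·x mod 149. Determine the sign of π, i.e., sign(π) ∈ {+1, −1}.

+1

Start at x=123: 123 → 53 → 104 → 86 → 31 → 103 → 25 → … (one orbit).
Cycle type of π: 74×2 + 1; total 3 cycles.
With 3 cycles on 149 points, sign = (−1)^{149−3} = +1.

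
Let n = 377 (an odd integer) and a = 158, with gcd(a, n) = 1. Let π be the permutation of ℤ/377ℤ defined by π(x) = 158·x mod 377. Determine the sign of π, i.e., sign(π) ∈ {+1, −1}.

-1

Trace 342: π^k(342) = [342, 125, 146, 71, 285, 167, 373] for k=0..6.
8 cycles of lengths [84, 84, 84, 84, 14, 14, 12, 1].
8 cycles on 377: each ℓ→(−1)^(ℓ−1), product (−1)^369 = -1.
Zolotarev: (158|377) = -1, matching the cycle-count sign.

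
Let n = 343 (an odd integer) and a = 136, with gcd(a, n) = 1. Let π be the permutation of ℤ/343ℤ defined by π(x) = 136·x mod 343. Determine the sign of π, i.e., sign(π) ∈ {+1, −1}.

-1

Start at x=125: 125 → 193 → 180 → 127 → 122 → 128 → 258 → … (one orbit).
The orbit structure of x ↦ 136x mod 343: 4 orbits of sizes [294, 42, 6, 1].
4 cycles on 343: each ℓ→(−1)^(ℓ−1), product (−1)^339 = -1.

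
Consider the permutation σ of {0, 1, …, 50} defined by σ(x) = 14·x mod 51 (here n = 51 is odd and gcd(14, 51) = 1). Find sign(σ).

Start at x=44: 44 → 4 → 5 → 19 → 11 → 1 → 14 → … (one orbit).
Decompose π into cycles: lengths [16, 16, 16, 2, 1] (5 cycles, including the fixed point 0).
n − c = 51 − 5 = 46; sign = (−1)^46 = +1.
Zolotarev: (14|51) = +1, matching the cycle-count sign.

+1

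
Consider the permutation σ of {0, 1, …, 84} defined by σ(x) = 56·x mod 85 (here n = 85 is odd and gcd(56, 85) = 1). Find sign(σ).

Orbit of 36 under x↦56x: [36, 61, 16, 46, 26, 11, 21]… (length divides ord_85(56)).
Cycle type of π: 16×5 + 1×5; total 10 cycles.
10 cycles on 85: each ℓ→(−1)^(ℓ−1), product (−1)^75 = -1.

-1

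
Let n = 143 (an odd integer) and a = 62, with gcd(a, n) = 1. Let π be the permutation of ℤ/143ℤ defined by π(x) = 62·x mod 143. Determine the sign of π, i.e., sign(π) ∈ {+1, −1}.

Orbit of 133 under x↦62x: [133, 95, 27, 101, 113, 142, 81]… (length divides ord_143(62)).
π_62 has 8 disjoint cycles with lengths [30, 30, 30, 30, 10, 6, 6, 1] on {0,…,142}.
sign(π) = (−1)^{n − #cycles} = (−1)^{143−8} = (−1)^135 = -1.

-1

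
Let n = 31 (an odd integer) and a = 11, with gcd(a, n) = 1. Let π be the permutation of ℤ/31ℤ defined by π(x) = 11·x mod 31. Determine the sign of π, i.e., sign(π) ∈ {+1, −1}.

Trace 22: π^k(22) = [22, 25, 27, 18, 12, 8, 26] for k=0..6.
Decompose π into cycles: lengths [30, 1] (2 cycles, including the fixed point 0).
n − c = 31 − 2 = 29; sign = (−1)^29 = -1.
The Jacobi symbol (11|31) = -1 (Zolotarev) agrees.

-1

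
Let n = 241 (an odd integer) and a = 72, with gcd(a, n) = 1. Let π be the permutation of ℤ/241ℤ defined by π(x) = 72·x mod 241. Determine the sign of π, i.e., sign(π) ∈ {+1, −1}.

Start at x=231: 231 → 3 → 216 → 128 → 58 → 79 → 145 → … (one orbit).
The orbit structure of x ↦ 72x mod 241: 3 orbits of sizes [120, 120, 1].
With 3 cycles on 241 points, sign = (−1)^{241−3} = +1.
Zolotarev: (72|241) = +1, matching the cycle-count sign.

+1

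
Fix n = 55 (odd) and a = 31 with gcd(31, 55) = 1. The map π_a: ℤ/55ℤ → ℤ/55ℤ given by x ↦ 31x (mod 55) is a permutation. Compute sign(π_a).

Orbit of 36 under x↦31x: [36, 16, 1, 31, 26]… (length divides ord_55(31)).
Cycle lengths of π_31 on ℤ/55ℤ: [5, 5, 5, 5, 5, 5, 5, 5, 5, 5, 1, 1, 1, 1, 1]; 15 cycles in total.
sign(π) = (−1)^{n − #cycles} = (−1)^{55−15} = (−1)^40 = +1.
The Jacobi symbol (31|55) = +1 (Zolotarev) agrees.

+1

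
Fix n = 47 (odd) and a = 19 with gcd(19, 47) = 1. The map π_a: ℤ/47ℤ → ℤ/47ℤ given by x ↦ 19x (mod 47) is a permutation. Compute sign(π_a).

-1

Start at x=28: 28 → 15 → 3 → 10 → 2 → 38 → 17 → … (one orbit).
π_19 has 2 disjoint cycles with lengths [46, 1] on {0,…,46}.
Σ(ℓ_i−1) = 47−2 = 45; sign = (−1)^45 = -1.
Zolotarev: (19|47) = -1, matching the cycle-count sign.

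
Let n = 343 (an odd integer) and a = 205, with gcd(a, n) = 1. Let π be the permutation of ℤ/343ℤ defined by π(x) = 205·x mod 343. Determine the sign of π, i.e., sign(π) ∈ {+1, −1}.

+1

Orbit of 232 under x↦205x: [232, 226, 25, 323, 16, 193, 120]… (length divides ord_343(205)).
7 cycles of lengths [147, 147, 21, 21, 3, 3, 1].
sign(π) = (−1)^{n − #cycles} = (−1)^{343−7} = (−1)^336 = +1.
Via Zolotarev, sign(π_{205}) = (205|343) = +1.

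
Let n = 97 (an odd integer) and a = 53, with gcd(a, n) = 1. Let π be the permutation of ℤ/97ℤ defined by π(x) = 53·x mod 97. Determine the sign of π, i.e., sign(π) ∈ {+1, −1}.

+1

Orbit of 53 under x↦53x: [53, 93, 79, 16, 72, 33, 3]… (length divides ord_97(53)).
3 cycles of lengths [48, 48, 1].
97 − 3 = 94 transpositions; sign(π) = (−1)^94 = +1.
Zolotarev: (53|97) = +1, matching the cycle-count sign.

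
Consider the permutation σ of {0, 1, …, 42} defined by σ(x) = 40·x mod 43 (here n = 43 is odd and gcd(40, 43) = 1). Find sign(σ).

Trace 13: π^k(13) = [13, 4, 31, 36, 21, 23, 17] for k=0..6.
The orbit structure of x ↦ 40x mod 43: 3 orbits of sizes [21, 21, 1].
sign(π) = (−1)^{n − #cycles} = (−1)^{43−3} = (−1)^40 = +1.
The Jacobi symbol (40|43) = +1 (Zolotarev) agrees.

+1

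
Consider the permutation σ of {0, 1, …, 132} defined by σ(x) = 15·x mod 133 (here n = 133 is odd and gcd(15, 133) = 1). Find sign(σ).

Trace 15: π^k(15) = [15, 92, 50, 85, 78, 106, 127] for k=0..6.
Decompose π into cycles: lengths [18, 18, 18, 18, 18, 18, 18, 1, 1, 1, 1, 1, 1, 1] (14 cycles, including the fixed point 0).
With 14 cycles on 133 points, sign = (−1)^{133−14} = -1.
The Jacobi symbol (15|133) = -1 (Zolotarev) agrees.

-1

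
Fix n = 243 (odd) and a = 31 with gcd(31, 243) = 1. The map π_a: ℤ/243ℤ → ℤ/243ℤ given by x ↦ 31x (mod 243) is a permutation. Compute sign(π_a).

Trace 217: π^k(217) = [217, 166, 43, 118, 13, 160, 100] for k=0..6.
π_31 has 11 disjoint cycles with lengths [81, 81, 27, 27, 9, 9, 3, 3, 1, 1, 1] on {0,…,242}.
11 cycles on 243: each ℓ→(−1)^(ℓ−1), product (−1)^232 = +1.
(31|243)_J = +1 (Zolotarev's lemma cross-check).

+1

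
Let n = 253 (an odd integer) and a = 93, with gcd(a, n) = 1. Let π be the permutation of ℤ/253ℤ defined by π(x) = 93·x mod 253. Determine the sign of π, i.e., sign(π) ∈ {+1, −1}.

+1

Trace 185: π^k(185) = [185, 1, 93, 47, 70] for k=0..4.
Cycle lengths of π_93 on ℤ/253ℤ: [5, 5, 5, 5, 5, 5, 5, 5, 5, 5, 5, 5, 5, 5, 5, 5, 5, 5, 5, 5, 5, 5, 5, 5, 5, 5, 5, 5, 5, 5, 5, 5, 5, 5, 5, 5, 5, 5, 5, 5, 5, 5, 5, 5, 5, 5, 1, 1, 1, 1, 1, 1, 1, 1, 1, 1, 1, 1, 1, 1, 1, 1, 1, 1, 1, 1, 1, 1, 1]; 69 cycles in total.
253 − 69 = 184 transpositions; sign(π) = (−1)^184 = +1.
Check: (93/253) = +1 by Zolotarev.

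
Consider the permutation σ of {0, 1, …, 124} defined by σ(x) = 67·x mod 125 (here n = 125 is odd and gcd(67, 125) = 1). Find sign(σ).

Orbit of 121 under x↦67x: [121, 107, 44, 73, 16, 72, 74]… (length divides ord_125(67)).
The orbit structure of x ↦ 67x mod 125: 4 orbits of sizes [100, 20, 4, 1].
With 4 cycles on 125 points, sign = (−1)^{125−4} = -1.
Check: (67/125) = -1 by Zolotarev.

-1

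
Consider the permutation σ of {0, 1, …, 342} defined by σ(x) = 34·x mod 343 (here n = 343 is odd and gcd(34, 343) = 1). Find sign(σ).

-1

Orbit of 6 under x↦34x: [6, 204, 76, 183, 48, 260, 265]… (length divides ord_343(34)).
10 cycles of lengths [98, 98, 98, 14, 14, 14, 2, 2, 2, 1].
sign(π) = (−1)^{n − #cycles} = (−1)^{343−10} = (−1)^333 = -1.
The Jacobi symbol (34|343) = -1 (Zolotarev) agrees.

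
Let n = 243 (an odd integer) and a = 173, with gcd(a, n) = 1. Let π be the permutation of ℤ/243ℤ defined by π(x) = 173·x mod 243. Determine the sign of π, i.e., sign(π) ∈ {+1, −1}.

Orbit of 50 under x↦173x: [50, 145, 56, 211, 53, 178, 176]… (length divides ord_243(173)).
π_173 has 6 disjoint cycles with lengths [162, 54, 18, 6, 2, 1] on {0,…,242}.
n − c = 243 − 6 = 237; sign = (−1)^237 = -1.
(173|243)_J = -1 (Zolotarev's lemma cross-check).

-1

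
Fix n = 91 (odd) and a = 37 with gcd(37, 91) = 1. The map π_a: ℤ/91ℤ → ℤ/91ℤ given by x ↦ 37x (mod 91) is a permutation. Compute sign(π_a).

Orbit of 32 under x↦37x: [32, 1, 37, 4, 57, 16, 46]… (length divides ord_91(37)).
The orbit structure of x ↦ 37x mod 91: 10 orbits of sizes [12, 12, 12, 12, 12, 12, 12, 3, 3, 1].
With 10 cycles on 91 points, sign = (−1)^{91−10} = -1.
Via Zolotarev, sign(π_{37}) = (37|91) = -1.

-1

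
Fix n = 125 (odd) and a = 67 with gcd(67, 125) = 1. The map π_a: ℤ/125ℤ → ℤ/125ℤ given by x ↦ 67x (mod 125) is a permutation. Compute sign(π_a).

-1

Orbit of 69 under x↦67x: [69, 123, 116, 22, 99, 8, 36]… (length divides ord_125(67)).
Decompose π into cycles: lengths [100, 20, 4, 1] (4 cycles, including the fixed point 0).
n − c = 125 − 4 = 121; sign = (−1)^121 = -1.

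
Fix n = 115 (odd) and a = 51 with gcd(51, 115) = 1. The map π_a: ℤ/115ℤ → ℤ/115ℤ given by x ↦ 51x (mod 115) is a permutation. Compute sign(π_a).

Orbit of 6 under x↦51x: [6, 76, 81, 106, 1, 51, 71]… (length divides ord_115(51)).
The orbit structure of x ↦ 51x mod 115: 10 orbits of sizes [22, 22, 22, 22, 22, 1, 1, 1, 1, 1].
With 10 cycles on 115 points, sign = (−1)^{115−10} = -1.
The Jacobi symbol (51|115) = -1 (Zolotarev) agrees.

-1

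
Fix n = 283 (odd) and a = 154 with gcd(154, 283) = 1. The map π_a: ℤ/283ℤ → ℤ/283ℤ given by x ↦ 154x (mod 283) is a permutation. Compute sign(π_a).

-1

Orbit of 13 under x↦154x: [13, 21, 121, 239, 16, 200, 236]… (length divides ord_283(154)).
Decompose π into cycles: lengths [282, 1] (2 cycles, including the fixed point 0).
With 2 cycles on 283 points, sign = (−1)^{283−2} = -1.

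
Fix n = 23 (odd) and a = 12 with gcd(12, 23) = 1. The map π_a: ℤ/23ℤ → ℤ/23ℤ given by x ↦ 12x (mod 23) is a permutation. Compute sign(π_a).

Orbit of 18 under x↦12x: [18, 9, 16, 8, 4, 2, 1]… (length divides ord_23(12)).
Cycle lengths of π_12 on ℤ/23ℤ: [11, 11, 1]; 3 cycles in total.
sign(π) = (−1)^{n − #cycles} = (−1)^{23−3} = (−1)^20 = +1.
Zolotarev: (12|23) = +1, matching the cycle-count sign.

+1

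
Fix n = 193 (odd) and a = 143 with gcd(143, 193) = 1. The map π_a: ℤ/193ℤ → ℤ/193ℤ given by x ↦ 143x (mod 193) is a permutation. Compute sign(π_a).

+1

Trace 129: π^k(129) = [129, 112, 190, 150, 27, 1, 143] for k=0..6.
Decompose π into cycles: lengths [16, 16, 16, 16, 16, 16, 16, 16, 16, 16, 16, 16, 1] (13 cycles, including the fixed point 0).
With 13 cycles on 193 points, sign = (−1)^{193−13} = +1.
Zolotarev: (143|193) = +1, matching the cycle-count sign.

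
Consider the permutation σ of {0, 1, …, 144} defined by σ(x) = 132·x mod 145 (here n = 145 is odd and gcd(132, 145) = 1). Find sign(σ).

Start at x=53: 53 → 36 → 112 → 139 → 78 → 1 → 132 → … (one orbit).
Cycle lengths of π_132 on ℤ/145ℤ: [28, 28, 28, 28, 7, 7, 7, 7, 4, 1]; 10 cycles in total.
n − c = 145 − 10 = 135; sign = (−1)^135 = -1.

-1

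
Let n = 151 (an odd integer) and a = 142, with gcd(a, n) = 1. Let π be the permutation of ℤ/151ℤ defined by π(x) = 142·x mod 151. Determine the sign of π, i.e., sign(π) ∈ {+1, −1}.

-1

Orbit of 68 under x↦142x: [68, 143, 72, 107, 94, 60, 64]… (length divides ord_151(142)).
Cycle lengths of π_142 on ℤ/151ℤ: [50, 50, 50, 1]; 4 cycles in total.
4 cycles on 151: each ℓ→(−1)^(ℓ−1), product (−1)^147 = -1.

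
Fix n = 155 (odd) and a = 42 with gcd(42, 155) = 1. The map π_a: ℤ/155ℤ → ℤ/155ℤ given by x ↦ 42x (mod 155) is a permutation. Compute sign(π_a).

Orbit of 126 under x↦42x: [126, 22, 149, 58, 111, 12, 39]… (length divides ord_155(42)).
Decompose π into cycles: lengths [60, 60, 30, 4, 1] (5 cycles, including the fixed point 0).
5 cycles on 155: each ℓ→(−1)^(ℓ−1), product (−1)^150 = +1.
Check: (42/155) = +1 by Zolotarev.

+1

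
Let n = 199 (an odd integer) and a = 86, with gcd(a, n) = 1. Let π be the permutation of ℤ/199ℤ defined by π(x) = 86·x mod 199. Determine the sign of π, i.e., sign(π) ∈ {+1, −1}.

+1

Orbit of 40 under x↦86x: [40, 57, 126, 90, 178, 184, 103]… (length divides ord_199(86)).
3 cycles of lengths [99, 99, 1].
199 − 3 = 196 transpositions; sign(π) = (−1)^196 = +1.
(86|199)_J = +1 (Zolotarev's lemma cross-check).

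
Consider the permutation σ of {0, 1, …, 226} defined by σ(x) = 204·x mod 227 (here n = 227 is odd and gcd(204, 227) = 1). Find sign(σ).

Trace 213: π^k(213) = [213, 95, 85, 88, 19, 17, 63] for k=0..6.
The orbit structure of x ↦ 204x mod 227: 2 orbits of sizes [226, 1].
2 cycles on 227: each ℓ→(−1)^(ℓ−1), product (−1)^225 = -1.

-1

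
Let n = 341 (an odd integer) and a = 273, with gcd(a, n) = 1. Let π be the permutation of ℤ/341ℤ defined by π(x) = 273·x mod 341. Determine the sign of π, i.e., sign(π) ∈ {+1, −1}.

Trace 67: π^k(67) = [67, 218, 180, 36, 280, 56, 284] for k=0..6.
Cycle type of π: 15×20 + 5×2 + 3×10 + 1; total 33 cycles.
33 cycles on 341: each ℓ→(−1)^(ℓ−1), product (−1)^308 = +1.

+1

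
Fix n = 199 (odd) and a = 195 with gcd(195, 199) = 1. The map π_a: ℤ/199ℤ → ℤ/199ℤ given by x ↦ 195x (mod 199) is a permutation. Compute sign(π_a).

-1

Trace 45: π^k(45) = [45, 19, 123, 105, 177, 88, 46] for k=0..6.
2 cycles of lengths [198, 1].
2 cycles on 199: each ℓ→(−1)^(ℓ−1), product (−1)^197 = -1.
The Jacobi symbol (195|199) = -1 (Zolotarev) agrees.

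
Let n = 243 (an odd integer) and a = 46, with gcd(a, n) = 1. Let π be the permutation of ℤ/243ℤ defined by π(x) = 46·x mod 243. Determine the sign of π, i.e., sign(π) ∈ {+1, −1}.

+1

Trace 55: π^k(55) = [55, 100, 226, 190, 235, 118, 82] for k=0..6.
Cycle type of π: 27×6 + 9×6 + 3×6 + 1×9; total 27 cycles.
Σ(ℓ_i−1) = 243−27 = 216; sign = (−1)^216 = +1.
The Jacobi symbol (46|243) = +1 (Zolotarev) agrees.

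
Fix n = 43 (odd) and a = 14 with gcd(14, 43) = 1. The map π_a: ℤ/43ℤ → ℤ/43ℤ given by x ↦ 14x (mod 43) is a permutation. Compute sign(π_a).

+1

Start at x=31: 31 → 4 → 13 → 10 → 11 → 25 → 6 → … (one orbit).
π_14 has 3 disjoint cycles with lengths [21, 21, 1] on {0,…,42}.
With 3 cycles on 43 points, sign = (−1)^{43−3} = +1.
(14|43)_J = +1 (Zolotarev's lemma cross-check).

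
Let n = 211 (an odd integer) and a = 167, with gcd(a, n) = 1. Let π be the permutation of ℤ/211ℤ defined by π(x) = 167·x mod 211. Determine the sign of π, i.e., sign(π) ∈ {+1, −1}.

Start at x=174: 174 → 151 → 108 → 101 → 198 → 150 → 152 → … (one orbit).
The orbit structure of x ↦ 167x mod 211: 2 orbits of sizes [210, 1].
211 − 2 = 209 transpositions; sign(π) = (−1)^209 = -1.

-1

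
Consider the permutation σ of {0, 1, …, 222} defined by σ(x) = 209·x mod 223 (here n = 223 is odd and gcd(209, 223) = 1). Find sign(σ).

-1

Start at x=54: 54 → 136 → 103 → 119 → 118 → 132 → 159 → … (one orbit).
π_209 has 4 disjoint cycles with lengths [74, 74, 74, 1] on {0,…,222}.
4 cycles on 223: each ℓ→(−1)^(ℓ−1), product (−1)^219 = -1.
Via Zolotarev, sign(π_{209}) = (209|223) = -1.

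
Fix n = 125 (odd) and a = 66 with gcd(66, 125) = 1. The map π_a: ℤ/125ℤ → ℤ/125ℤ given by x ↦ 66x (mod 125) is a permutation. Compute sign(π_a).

Trace 66: π^k(66) = [66, 106, 121, 111, 76, 16, 56] for k=0..6.
π_66 has 13 disjoint cycles with lengths [25, 25, 25, 25, 5, 5, 5, 5, 1, 1, 1, 1, 1] on {0,…,124}.
13 cycles on 125: each ℓ→(−1)^(ℓ−1), product (−1)^112 = +1.
(66|125)_J = +1 (Zolotarev's lemma cross-check).

+1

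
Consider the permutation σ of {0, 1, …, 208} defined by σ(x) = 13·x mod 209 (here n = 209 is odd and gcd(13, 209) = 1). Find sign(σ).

+1

Orbit of 46 under x↦13x: [46, 180, 41, 115, 32, 207, 183]… (length divides ord_209(13)).
5 cycles of lengths [90, 90, 18, 10, 1].
209 − 5 = 204 transpositions; sign(π) = (−1)^204 = +1.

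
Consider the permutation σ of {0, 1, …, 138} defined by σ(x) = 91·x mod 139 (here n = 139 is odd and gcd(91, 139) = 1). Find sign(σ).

+1

Trace 45: π^k(45) = [45, 64, 125, 116, 131, 106, 55] for k=0..6.
Decompose π into cycles: lengths [23, 23, 23, 23, 23, 23, 1] (7 cycles, including the fixed point 0).
139 − 7 = 132 transpositions; sign(π) = (−1)^132 = +1.
(91|139)_J = +1 (Zolotarev's lemma cross-check).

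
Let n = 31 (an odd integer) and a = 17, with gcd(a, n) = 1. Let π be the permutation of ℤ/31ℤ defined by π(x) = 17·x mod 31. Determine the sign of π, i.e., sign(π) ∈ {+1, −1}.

Orbit of 9 under x↦17x: [9, 29, 28, 11, 1, 17, 10]… (length divides ord_31(17)).
Decompose π into cycles: lengths [30, 1] (2 cycles, including the fixed point 0).
n − c = 31 − 2 = 29; sign = (−1)^29 = -1.

-1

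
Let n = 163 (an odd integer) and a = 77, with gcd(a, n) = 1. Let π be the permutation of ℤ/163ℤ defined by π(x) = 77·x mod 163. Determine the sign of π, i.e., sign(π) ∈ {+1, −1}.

Start at x=136: 136 → 40 → 146 → 158 → 104 → 21 → 150 → … (one orbit).
Cycle lengths of π_77 on ℤ/163ℤ: [27, 27, 27, 27, 27, 27, 1]; 7 cycles in total.
n − c = 163 − 7 = 156; sign = (−1)^156 = +1.
Check: (77/163) = +1 by Zolotarev.

+1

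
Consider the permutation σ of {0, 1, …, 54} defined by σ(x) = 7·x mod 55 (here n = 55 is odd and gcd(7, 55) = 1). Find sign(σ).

+1

Orbit of 34 under x↦7x: [34, 18, 16, 2, 14, 43, 26]… (length divides ord_55(7)).
The orbit structure of x ↦ 7x mod 55: 5 orbits of sizes [20, 20, 10, 4, 1].
sign(π) = (−1)^{n − #cycles} = (−1)^{55−5} = (−1)^50 = +1.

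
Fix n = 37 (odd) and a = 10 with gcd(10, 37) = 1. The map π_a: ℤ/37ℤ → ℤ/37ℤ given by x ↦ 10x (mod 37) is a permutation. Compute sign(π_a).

+1

Trace 26: π^k(26) = [26, 1, 10] for k=0..2.
Decompose π into cycles: lengths [3, 3, 3, 3, 3, 3, 3, 3, 3, 3, 3, 3, 1] (13 cycles, including the fixed point 0).
13 cycles on 37: each ℓ→(−1)^(ℓ−1), product (−1)^24 = +1.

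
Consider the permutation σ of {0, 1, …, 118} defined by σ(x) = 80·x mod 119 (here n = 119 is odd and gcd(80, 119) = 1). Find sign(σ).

Start at x=4: 4 → 82 → 15 → 10 → 86 → 97 → 25 → … (one orbit).
Cycle type of π: 48×2 + 16 + 6 + 1; total 5 cycles.
Σ(ℓ_i−1) = 119−5 = 114; sign = (−1)^114 = +1.
Check: (80/119) = +1 by Zolotarev.

+1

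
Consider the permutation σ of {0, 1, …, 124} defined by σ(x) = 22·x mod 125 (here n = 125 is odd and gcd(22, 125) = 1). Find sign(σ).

Trace 116: π^k(116) = [116, 52, 19, 43, 71, 62, 114] for k=0..6.
Cycle type of π: 100 + 20 + 4 + 1; total 4 cycles.
125 − 4 = 121 transpositions; sign(π) = (−1)^121 = -1.
Check: (22/125) = -1 by Zolotarev.

-1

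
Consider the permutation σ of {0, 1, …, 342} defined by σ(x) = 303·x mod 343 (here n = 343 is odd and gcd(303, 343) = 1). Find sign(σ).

+1

Trace 225: π^k(225) = [225, 261, 193, 169, 100, 116, 162] for k=0..6.
Decompose π into cycles: lengths [147, 147, 21, 21, 3, 3, 1] (7 cycles, including the fixed point 0).
With 7 cycles on 343 points, sign = (−1)^{343−7} = +1.
The Jacobi symbol (303|343) = +1 (Zolotarev) agrees.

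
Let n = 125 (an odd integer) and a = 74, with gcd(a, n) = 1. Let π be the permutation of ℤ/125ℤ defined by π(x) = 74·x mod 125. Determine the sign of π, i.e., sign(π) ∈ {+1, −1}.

+1

Start at x=76: 76 → 124 → 51 → 24 → 26 → 49 → 1 → … (one orbit).
Cycle lengths of π_74 on ℤ/125ℤ: [10, 10, 10, 10, 10, 10, 10, 10, 10, 10, 2, 2, 2, 2, 2, 2, 2, 2, 2, 2, 2, 2, 1]; 23 cycles in total.
With 23 cycles on 125 points, sign = (−1)^{125−23} = +1.
Via Zolotarev, sign(π_{74}) = (74|125) = +1.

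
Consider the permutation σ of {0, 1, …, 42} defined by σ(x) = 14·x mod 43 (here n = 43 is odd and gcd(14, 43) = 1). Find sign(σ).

+1

Start at x=38: 38 → 16 → 9 → 40 → 1 → 14 → 24 → … (one orbit).
π_14 has 3 disjoint cycles with lengths [21, 21, 1] on {0,…,42}.
n − c = 43 − 3 = 40; sign = (−1)^40 = +1.
(14|43)_J = +1 (Zolotarev's lemma cross-check).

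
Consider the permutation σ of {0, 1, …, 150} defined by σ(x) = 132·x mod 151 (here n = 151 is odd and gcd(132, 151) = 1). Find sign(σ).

-1

Start at x=92: 92 → 64 → 143 → 1 → 132 → 59 → 87 → … (one orbit).
Decompose π into cycles: lengths [10, 10, 10, 10, 10, 10, 10, 10, 10, 10, 10, 10, 10, 10, 10, 1] (16 cycles, including the fixed point 0).
sign(π) = (−1)^{n − #cycles} = (−1)^{151−16} = (−1)^135 = -1.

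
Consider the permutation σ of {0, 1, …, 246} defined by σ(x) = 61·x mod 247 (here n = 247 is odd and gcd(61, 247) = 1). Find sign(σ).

+1

Trace 9: π^k(9) = [9, 55, 144, 139, 81, 1, 61] for k=0..6.
31 cycles of lengths [9, 9, 9, 9, 9, 9, 9, 9, 9, 9, 9, 9, 9, 9, 9, 9, 9, 9, 9, 9, 9, 9, 9, 9, 9, 9, 3, 3, 3, 3, 1].
247 − 31 = 216 transpositions; sign(π) = (−1)^216 = +1.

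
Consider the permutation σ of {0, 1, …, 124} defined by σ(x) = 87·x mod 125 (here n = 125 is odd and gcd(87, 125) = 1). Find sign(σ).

Orbit of 88 under x↦87x: [88, 31, 72, 14, 93, 91, 42]… (length divides ord_125(87)).
π_87 has 4 disjoint cycles with lengths [100, 20, 4, 1] on {0,…,124}.
sign(π) = (−1)^{n − #cycles} = (−1)^{125−4} = (−1)^121 = -1.
Check: (87/125) = -1 by Zolotarev.

-1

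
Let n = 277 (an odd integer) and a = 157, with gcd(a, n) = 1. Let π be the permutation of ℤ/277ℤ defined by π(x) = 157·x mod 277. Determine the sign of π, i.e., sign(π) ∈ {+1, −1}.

Start at x=52: 52 → 131 → 69 → 30 → 1 → 157 → 273 → … (one orbit).
Cycle type of π: 23×12 + 1; total 13 cycles.
277 − 13 = 264 transpositions; sign(π) = (−1)^264 = +1.
The Jacobi symbol (157|277) = +1 (Zolotarev) agrees.

+1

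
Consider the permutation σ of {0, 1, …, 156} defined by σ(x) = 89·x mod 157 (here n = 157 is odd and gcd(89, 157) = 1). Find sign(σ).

Trace 108: π^k(108) = [108, 35, 132, 130, 109, 124, 46] for k=0..6.
π_89 has 5 disjoint cycles with lengths [39, 39, 39, 39, 1] on {0,…,156}.
157 − 5 = 152 transpositions; sign(π) = (−1)^152 = +1.
Via Zolotarev, sign(π_{89}) = (89|157) = +1.

+1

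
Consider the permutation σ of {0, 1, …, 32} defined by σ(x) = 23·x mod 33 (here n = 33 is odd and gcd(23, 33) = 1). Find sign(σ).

Start at x=23: 23 → 1 → 23 (one orbit).
Cycle lengths of π_23 on ℤ/33ℤ: [2, 2, 2, 2, 2, 2, 2, 2, 2, 2, 2, 1, 1, 1, 1, 1, 1, 1, 1, 1, 1, 1]; 22 cycles in total.
33 − 22 = 11 transpositions; sign(π) = (−1)^11 = -1.
Check: (23/33) = -1 by Zolotarev.

-1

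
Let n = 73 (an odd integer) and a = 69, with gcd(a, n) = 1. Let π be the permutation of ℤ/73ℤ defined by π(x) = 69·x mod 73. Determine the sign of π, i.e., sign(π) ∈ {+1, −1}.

+1

Start at x=32: 32 → 18 → 1 → 69 → 16 → 9 → 37 → … (one orbit).
5 cycles of lengths [18, 18, 18, 18, 1].
Σ(ℓ_i−1) = 73−5 = 68; sign = (−1)^68 = +1.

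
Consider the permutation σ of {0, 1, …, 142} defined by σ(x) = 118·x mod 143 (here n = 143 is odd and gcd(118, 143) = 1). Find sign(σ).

Start at x=105: 105 → 92 → 131 → 14 → 79 → 27 → 40 → … (one orbit).
Decompose π into cycles: lengths [10, 10, 10, 10, 10, 10, 10, 10, 10, 10, 10, 10, 10, 1, 1, 1, 1, 1, 1, 1, 1, 1, 1, 1, 1, 1] (26 cycles, including the fixed point 0).
143 − 26 = 117 transpositions; sign(π) = (−1)^117 = -1.

-1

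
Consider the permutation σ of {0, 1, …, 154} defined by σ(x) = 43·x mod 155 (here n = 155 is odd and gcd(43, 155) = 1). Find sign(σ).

+1

Orbit of 9 under x↦43x: [9, 77, 56, 83, 4, 17, 111]… (length divides ord_155(43)).
The orbit structure of x ↦ 43x mod 155: 5 orbits of sizes [60, 60, 30, 4, 1].
Σ(ℓ_i−1) = 155−5 = 150; sign = (−1)^150 = +1.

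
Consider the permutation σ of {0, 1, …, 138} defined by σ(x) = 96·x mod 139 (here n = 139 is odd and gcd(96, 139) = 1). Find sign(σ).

Start at x=42: 42 → 1 → 96 → 42 (one orbit).
Cycle type of π: 3×46 + 1; total 47 cycles.
Σ(ℓ_i−1) = 139−47 = 92; sign = (−1)^92 = +1.
Check: (96/139) = +1 by Zolotarev.

+1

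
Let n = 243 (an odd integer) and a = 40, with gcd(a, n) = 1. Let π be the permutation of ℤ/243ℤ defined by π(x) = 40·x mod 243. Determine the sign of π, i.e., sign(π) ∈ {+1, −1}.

+1

Orbit of 103 under x↦40x: [103, 232, 46, 139, 214, 55, 13]… (length divides ord_243(40)).
Decompose π into cycles: lengths [81, 81, 27, 27, 9, 9, 3, 3, 1, 1, 1] (11 cycles, including the fixed point 0).
Σ(ℓ_i−1) = 243−11 = 232; sign = (−1)^232 = +1.
The Jacobi symbol (40|243) = +1 (Zolotarev) agrees.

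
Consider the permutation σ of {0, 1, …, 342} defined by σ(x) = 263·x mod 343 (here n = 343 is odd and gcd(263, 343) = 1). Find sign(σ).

Start at x=30: 30 → 1 → 263 → 226 → 99 → 312 → 79 → … (one orbit).
31 cycles of lengths [21, 21, 21, 21, 21, 21, 21, 21, 21, 21, 21, 21, 21, 21, 3, 3, 3, 3, 3, 3, 3, 3, 3, 3, 3, 3, 3, 3, 3, 3, 1].
n − c = 343 − 31 = 312; sign = (−1)^312 = +1.
Check: (263/343) = +1 by Zolotarev.

+1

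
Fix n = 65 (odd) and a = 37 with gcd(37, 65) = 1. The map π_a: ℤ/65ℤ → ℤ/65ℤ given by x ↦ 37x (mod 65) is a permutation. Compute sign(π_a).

+1

Trace 4: π^k(4) = [4, 18, 16, 7, 64, 28, 61] for k=0..6.
π_37 has 7 disjoint cycles with lengths [12, 12, 12, 12, 12, 4, 1] on {0,…,64}.
7 cycles on 65: each ℓ→(−1)^(ℓ−1), product (−1)^58 = +1.
(37|65)_J = +1 (Zolotarev's lemma cross-check).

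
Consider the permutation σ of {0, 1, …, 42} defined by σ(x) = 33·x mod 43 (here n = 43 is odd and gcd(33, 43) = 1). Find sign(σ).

Start at x=7: 7 → 16 → 12 → 9 → 39 → 40 → 30 → … (one orbit).
π_33 has 2 disjoint cycles with lengths [42, 1] on {0,…,42}.
2 cycles on 43: each ℓ→(−1)^(ℓ−1), product (−1)^41 = -1.
The Jacobi symbol (33|43) = -1 (Zolotarev) agrees.

-1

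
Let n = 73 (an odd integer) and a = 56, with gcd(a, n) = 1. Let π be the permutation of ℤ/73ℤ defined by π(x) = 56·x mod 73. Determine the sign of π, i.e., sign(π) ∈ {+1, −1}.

Start at x=8: 8 → 10 → 49 → 43 → 72 → 17 → 3 → … (one orbit).
Cycle lengths of π_56 on ℤ/73ℤ: [24, 24, 24, 1]; 4 cycles in total.
sign(π) = (−1)^{n − #cycles} = (−1)^{73−4} = (−1)^69 = -1.

-1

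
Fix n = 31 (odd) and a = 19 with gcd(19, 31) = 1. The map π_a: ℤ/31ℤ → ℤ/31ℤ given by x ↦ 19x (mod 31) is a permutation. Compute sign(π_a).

+1

Trace 10: π^k(10) = [10, 4, 14, 18, 1, 19, 20] for k=0..6.
Cycle lengths of π_19 on ℤ/31ℤ: [15, 15, 1]; 3 cycles in total.
sign(π) = (−1)^{n − #cycles} = (−1)^{31−3} = (−1)^28 = +1.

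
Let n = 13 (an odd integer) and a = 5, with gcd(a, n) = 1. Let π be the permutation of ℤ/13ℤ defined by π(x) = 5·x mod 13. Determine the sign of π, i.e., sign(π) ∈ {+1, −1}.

Start at x=1: 1 → 5 → 12 → 8 → 1 (one orbit).
π_5 has 4 disjoint cycles with lengths [4, 4, 4, 1] on {0,…,12}.
With 4 cycles on 13 points, sign = (−1)^{13−4} = -1.
Zolotarev: (5|13) = -1, matching the cycle-count sign.

-1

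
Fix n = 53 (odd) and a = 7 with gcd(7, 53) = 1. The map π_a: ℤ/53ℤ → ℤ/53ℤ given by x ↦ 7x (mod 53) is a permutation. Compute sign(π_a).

+1

Start at x=36: 36 → 40 → 15 → 52 → 46 → 4 → 28 → … (one orbit).
3 cycles of lengths [26, 26, 1].
n − c = 53 − 3 = 50; sign = (−1)^50 = +1.
Zolotarev: (7|53) = +1, matching the cycle-count sign.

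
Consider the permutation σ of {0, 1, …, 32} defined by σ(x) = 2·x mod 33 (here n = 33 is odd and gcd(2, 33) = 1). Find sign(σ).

+1

Start at x=16: 16 → 32 → 31 → 29 → 25 → 17 → 1 → … (one orbit).
π_2 has 5 disjoint cycles with lengths [10, 10, 10, 2, 1] on {0,…,32}.
Σ(ℓ_i−1) = 33−5 = 28; sign = (−1)^28 = +1.
(2|33)_J = +1 (Zolotarev's lemma cross-check).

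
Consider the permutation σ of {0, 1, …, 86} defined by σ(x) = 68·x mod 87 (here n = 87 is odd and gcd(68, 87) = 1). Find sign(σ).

+1

Start at x=64: 64 → 2 → 49 → 26 → 28 → 77 → 16 → … (one orbit).
π_68 has 5 disjoint cycles with lengths [28, 28, 28, 2, 1] on {0,…,86}.
n − c = 87 − 5 = 82; sign = (−1)^82 = +1.
Via Zolotarev, sign(π_{68}) = (68|87) = +1.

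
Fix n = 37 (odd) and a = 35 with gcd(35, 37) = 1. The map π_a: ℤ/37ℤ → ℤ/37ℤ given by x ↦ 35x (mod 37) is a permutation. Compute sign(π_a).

Start at x=3: 3 → 31 → 12 → 13 → 11 → 15 → 7 → … (one orbit).
Cycle type of π: 36 + 1; total 2 cycles.
n − c = 37 − 2 = 35; sign = (−1)^35 = -1.

-1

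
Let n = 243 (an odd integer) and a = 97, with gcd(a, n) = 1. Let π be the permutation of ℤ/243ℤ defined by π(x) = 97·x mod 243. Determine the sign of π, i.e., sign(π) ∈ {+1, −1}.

+1

Trace 19: π^k(19) = [19, 142, 166, 64, 133, 22, 190] for k=0..6.
Decompose π into cycles: lengths [81, 81, 27, 27, 9, 9, 3, 3, 1, 1, 1] (11 cycles, including the fixed point 0).
n − c = 243 − 11 = 232; sign = (−1)^232 = +1.
Via Zolotarev, sign(π_{97}) = (97|243) = +1.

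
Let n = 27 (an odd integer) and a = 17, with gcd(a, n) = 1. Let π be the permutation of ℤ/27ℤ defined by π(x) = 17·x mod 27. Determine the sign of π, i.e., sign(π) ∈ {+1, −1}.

Trace 1: π^k(1) = [1, 17, 19, 26, 10, 8] for k=0..5.
Cycle lengths of π_17 on ℤ/27ℤ: [6, 6, 6, 2, 2, 2, 2, 1]; 8 cycles in total.
sign(π) = (−1)^{n − #cycles} = (−1)^{27−8} = (−1)^19 = -1.

-1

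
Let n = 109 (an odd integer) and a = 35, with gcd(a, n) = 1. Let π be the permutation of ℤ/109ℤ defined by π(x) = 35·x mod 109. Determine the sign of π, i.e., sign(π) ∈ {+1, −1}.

Start at x=81: 81 → 1 → 35 → 26 → 38 → 22 → 7 → … (one orbit).
The orbit structure of x ↦ 35x mod 109: 5 orbits of sizes [27, 27, 27, 27, 1].
With 5 cycles on 109 points, sign = (−1)^{109−5} = +1.
The Jacobi symbol (35|109) = +1 (Zolotarev) agrees.

+1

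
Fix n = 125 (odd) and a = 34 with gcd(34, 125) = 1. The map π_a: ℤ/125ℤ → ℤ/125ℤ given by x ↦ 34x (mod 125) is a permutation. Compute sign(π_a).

Start at x=101: 101 → 59 → 6 → 79 → 61 → 74 → 16 → … (one orbit).
Decompose π into cycles: lengths [50, 50, 10, 10, 2, 2, 1] (7 cycles, including the fixed point 0).
7 cycles on 125: each ℓ→(−1)^(ℓ−1), product (−1)^118 = +1.

+1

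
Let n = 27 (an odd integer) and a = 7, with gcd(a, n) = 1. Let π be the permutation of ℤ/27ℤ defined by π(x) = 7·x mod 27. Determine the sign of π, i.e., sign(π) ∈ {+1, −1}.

+1

Start at x=22: 22 → 19 → 25 → 13 → 10 → 16 → 4 → … (one orbit).
Cycle type of π: 9×2 + 3×2 + 1×3; total 7 cycles.
27 − 7 = 20 transpositions; sign(π) = (−1)^20 = +1.
The Jacobi symbol (7|27) = +1 (Zolotarev) agrees.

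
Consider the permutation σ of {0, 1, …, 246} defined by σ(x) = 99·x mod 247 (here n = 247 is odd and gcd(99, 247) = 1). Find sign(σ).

-1

Trace 73: π^k(73) = [73, 64, 161, 131, 125, 25, 5] for k=0..6.
π_99 has 12 disjoint cycles with lengths [36, 36, 36, 36, 36, 36, 9, 9, 4, 4, 4, 1] on {0,…,246}.
n − c = 247 − 12 = 235; sign = (−1)^235 = -1.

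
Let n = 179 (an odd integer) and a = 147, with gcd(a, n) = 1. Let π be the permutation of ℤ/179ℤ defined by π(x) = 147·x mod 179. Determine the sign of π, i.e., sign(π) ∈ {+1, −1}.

+1

Trace 77: π^k(77) = [77, 42, 88, 48, 75, 106, 9] for k=0..6.
3 cycles of lengths [89, 89, 1].
With 3 cycles on 179 points, sign = (−1)^{179−3} = +1.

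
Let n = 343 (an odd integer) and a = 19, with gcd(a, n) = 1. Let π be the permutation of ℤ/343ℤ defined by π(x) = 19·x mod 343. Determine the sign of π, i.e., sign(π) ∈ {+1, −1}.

Trace 1: π^k(1) = [1, 19, 18, 342, 324, 325] for k=0..5.
Decompose π into cycles: lengths [6, 6, 6, 6, 6, 6, 6, 6, 6, 6, 6, 6, 6, 6, 6, 6, 6, 6, 6, 6, 6, 6, 6, 6, 6, 6, 6, 6, 6, 6, 6, 6, 6, 6, 6, 6, 6, 6, 6, 6, 6, 6, 6, 6, 6, 6, 6, 6, 6, 6, 6, 6, 6, 6, 6, 6, 6, 1] (58 cycles, including the fixed point 0).
343 − 58 = 285 transpositions; sign(π) = (−1)^285 = -1.

-1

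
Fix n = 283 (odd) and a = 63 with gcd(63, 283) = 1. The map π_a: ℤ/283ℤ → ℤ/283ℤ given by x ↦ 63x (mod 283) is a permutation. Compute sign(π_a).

+1

Trace 246: π^k(246) = [246, 216, 24, 97, 168, 113, 44] for k=0..6.
3 cycles of lengths [141, 141, 1].
n − c = 283 − 3 = 280; sign = (−1)^280 = +1.
The Jacobi symbol (63|283) = +1 (Zolotarev) agrees.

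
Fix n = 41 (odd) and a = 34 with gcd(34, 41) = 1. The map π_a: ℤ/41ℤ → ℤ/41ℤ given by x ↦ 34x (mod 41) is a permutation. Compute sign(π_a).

Orbit of 40 under x↦34x: [40, 7, 33, 15, 18, 38, 21]… (length divides ord_41(34)).
2 cycles of lengths [40, 1].
n − c = 41 − 2 = 39; sign = (−1)^39 = -1.

-1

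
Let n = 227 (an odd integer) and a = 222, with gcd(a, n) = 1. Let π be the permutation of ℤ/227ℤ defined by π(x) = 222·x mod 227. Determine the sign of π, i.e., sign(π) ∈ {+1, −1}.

+1

Start at x=44: 44 → 7 → 192 → 175 → 33 → 62 → 144 → … (one orbit).
3 cycles of lengths [113, 113, 1].
With 3 cycles on 227 points, sign = (−1)^{227−3} = +1.
(222|227)_J = +1 (Zolotarev's lemma cross-check).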